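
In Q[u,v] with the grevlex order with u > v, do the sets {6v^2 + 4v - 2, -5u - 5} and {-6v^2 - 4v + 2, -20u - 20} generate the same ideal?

Yes, the ideals are equal.

Since reduced Gröbner bases are canonical representatives of ideals under a given ordering, it suffices to compute and compare them.
Buchberger on the first generating set:
f_1 = 6v^2 + 4v - 2, LT = v^2.
f_2 = -5u - 5, LT = u.

The S-polynomials (S(f_1,f_2)) all reduce to 0 modulo the current basis, so we have a Gröbner basis.
Inter-reduce: drop elements whose leading term is divisible by another's, tail-reduce, and make monic.
Reduced Gröbner basis: {v^2 + 2/3v - 1/3, u + 1}.

Buchberger on the second generating set:
h_1 = -6v^2 - 4v + 2, LT = v^2.
h_2 = -20u - 20, LT = u.

The S-polynomials (S(h_1,h_2)) all reduce to 0 modulo the current basis, so we have a Gröbner basis.
Inter-reduce: drop elements whose leading term is divisible by another's, tail-reduce, and make monic.
Reduced Gröbner basis: {v^2 + 2/3v - 1/3, u + 1}.

These coincide, so the ideals are equal.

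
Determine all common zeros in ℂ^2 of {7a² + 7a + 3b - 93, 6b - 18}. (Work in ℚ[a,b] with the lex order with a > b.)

Compute a lex Gröbner basis by Buchberger's algorithm.
f_1 = 7a² + 7a + 3b - 93, LT = a².
f_2 = 6b - 18, LT = b.

The S-polynomials (S(f_1,f_2)) all reduce to 0 modulo the current basis, so we have a Gröbner basis.
Inter-reduce: drop elements whose leading term is divisible by another's, tail-reduce, and make monic.
Reduced Gröbner basis: {a² + a - 12, b - 3}.

Since the basis is lex-ordered, b - 3 is univariate in b. Its roots are {3}. Back-substituting each root into the other basis elements fixes the other coordinates.
  b = 3: the earlier basis element becomes a² + a - 12 = 0, giving a = -4, 3 — points (-4, 3), (3, 3).
Each listed point satisfies every original equation (direct substitution).

{(-4, 3), (3, 3)}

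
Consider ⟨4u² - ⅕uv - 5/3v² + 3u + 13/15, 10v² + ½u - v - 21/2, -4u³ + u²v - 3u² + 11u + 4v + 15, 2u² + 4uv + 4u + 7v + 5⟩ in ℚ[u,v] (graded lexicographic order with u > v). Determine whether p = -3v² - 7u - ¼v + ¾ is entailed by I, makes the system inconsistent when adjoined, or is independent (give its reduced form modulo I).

First compute the reduced Gröbner basis of I by Buchberger's algorithm.
f_1 = 4u² - ⅕uv - 5/3v² + 3u + 13/15, LT = u².
f_2 = 10v² + ½u - v - 21/2, LT = v².
f_3 = -4u³ + u²v - 3u² + 11u + 4v + 15, LT = u³.
f_4 = 2u² + 4uv + 4u + 7v + 5, LT = u².

S(f_1,f_3): lcm = u³. S = ⅕u²v - 5/12uv² + 89/30u + v + 15/4.
  leading term u²v: subtract (1/20v)·f_1 from ⅕u²v - 5/12uv² + 89/30u + v + 15/4 → -61/150uv² + 1/12v³ - 3/20uv + 89/30u + 287/300v + 15/4
  leading term uv²: subtract (-61/1500u)·f_2 from -61/150uv² + 1/12v³ - 3/20uv + 89/30u + 287/300v + 15/4 → 1/12v³ + 61/3000u² - 143/750uv + 7619/3000u + 287/300v + 15/4
  leading term v³: subtract (1/120v)·f_2 from 1/12v³ + 61/3000u² - 143/750uv + 7619/3000u + 287/300v + 15/4 → 61/3000u² - 1169/6000uv + 1/120v² + 7619/3000u + 1253/1200v + 15/4
  leading term u²: subtract (61/12000)·f_1 from 61/3000u² - 1169/6000uv + 1/120v² + 7619/3000u + 1253/1200v + 15/4 → -11629/60000uv + 121/7200v² + 30293/12000u + 1253/1200v + 674207/180000
  leading term uv: no divisor's leading term divides it; move -11629/60000uv to the remainder.
  leading term v²: subtract (121/72000)·f_2 from 121/7200v² + 30293/12000u + 1253/1200v + 674207/180000 → 72679/28800u + 75301/72000v + 2709533/720000
  leading term u: no divisor's leading term divides it; move 72679/28800u to the remainder.
  leading term v: no divisor's leading term divides it; move 75301/72000v to the remainder.
  leading term 1: no divisor's leading term divides it; move 2709533/720000 to the remainder.
  remainder -11629/60000uv + 72679/28800u + 75301/72000v + 2709533/720000 ≠ 0; add h_5 = -11629/60000uv + 72679/28800u + 75301/72000v + 2709533/720000 to the basis.

S(f_1,f_4): lcm = u². S = -41/20uv - 5/12v² - 5/4u - 7/2v - 137/60.
  leading term uv: subtract (123000/11629)·h_5 from -41/20uv - 5/12v² - 5/4u - 7/2v - 137/60 → -5/12v² - 15596935/558192u - 4064177/279096v - 7830903/186064
  leading term v²: subtract (-1/24)·f_2 from -5/12v² - 15596935/558192u - 4064177/279096v - 7830903/186064 → -2597551/93032u - 679301/46516v - 3956153/93032
  leading term u: no divisor's leading term divides it; move -2597551/93032u to the remainder.
  leading term v: no divisor's leading term divides it; move -679301/46516v to the remainder.
  leading term 1: no divisor's leading term divides it; move -3956153/93032 to the remainder.
  remainder -2597551/93032u - 679301/46516v - 3956153/93032 ≠ 0; add h_6 = -2597551/93032u - 679301/46516v - 3956153/93032 to the basis.

S(f_3,f_4): lcm = u³. S = -9/4u²v - 5/4u² - 7/2uv - 21/4u - v - 15/4.
  leading term u²v: subtract (-9/16v)·f_1 from -9/4u²v - 5/4u² - 7/2uv - 21/4u - v - 15/4 → -9/80uv² - 15/16v³ - 5/4u² - 29/16uv - 21/4u - 41/80v - 15/4
  leading term uv²: subtract (-9/800u)·f_2 from -9/80uv² - 15/16v³ - 5/4u² - 29/16uv - 21/4u - 41/80v - 15/4 → -15/16v³ - 1991/1600u² - 1459/800uv - 8589/1600u - 41/80v - 15/4
  leading term v³: subtract (-3/32v)·f_2 from -15/16v³ - 1991/1600u² - 1459/800uv - 8589/1600u - 41/80v - 15/4 → -1991/1600u² - 2843/1600uv - 3/32v² - 8589/1600u - 479/320v - 15/4
  leading term u²: subtract (-1991/6400)·f_1 from -1991/1600u² - 2843/1600uv - 3/32v² - 8589/1600u - 479/320v - 15/4 → -58851/32000uv - 2351/3840v² - 28383/6400u - 479/320v - 334117/96000
  leading term uv: subtract (882765/93032)·h_5 from -58851/32000uv - 2351/3840v² - 28383/6400u - 479/320v - 334117/96000 → -2351/3840v² - 8448983343/297702400u - 1699991357/148851200v - 35000102591/893107200
  leading term v²: subtract (-2351/38400)·f_2 from -2351/3840v² - 8448983343/297702400u - 1699991357/148851200v - 35000102591/893107200 → -506392205/17862144u - 102546277/8931072v - 711484759/17862144
  leading term u: subtract (46035655/45339072)·h_6 from -506392205/17862144u - 102546277/8931072v - 711484759/17862144 → 101136327/30226048v + 101136327/30226048
  leading term v: no divisor's leading term divides it; move 101136327/30226048v to the remainder.
  leading term 1: no divisor's leading term divides it; move 101136327/30226048 to the remainder.
  remainder 101136327/30226048v + 101136327/30226048 ≠ 0; add h_7 = 101136327/30226048v + 101136327/30226048 to the basis.

The other S-polynomials (S(f_1,f_2), S(f_2,f_3), S(f_2,f_4), S(f_1,h_5), S(f_2,h_5), S(f_3,h_5), S(f_4,h_5), S(f_1,h_6), S(f_2,h_6), S(f_3,h_6), S(f_4,h_6), S(h_5,h_6), S(f_1,h_7), S(f_2,h_7), S(f_3,h_7), S(f_4,h_7), S(h_5,h_7), S(h_6,h_7)) all reduce to 0 modulo the current basis, so we have a Gröbner basis.
Inter-reduce: drop elements whose leading term is divisible by another's, tail-reduce, and make monic.
Reduced Gröbner basis: {u + 1, v + 1}.
Label its elements g_1 = u + 1, g_2 = v + 1.

Reduce p = -3v² - 7u - ¼v + ¾ modulo G:
  leading term v²: subtract (-3v)·g_2 from -3v² - 7u - ¼v + ¾ → -7u + 11/4v + ¾
  leading term u: subtract (-7)·g_1 from -7u + 11/4v + ¾ → 11/4v + 31/4
  leading term v: subtract (11/4)·g_2 from 11/4v + 31/4 → 5
  leading term 1: no divisor's leading term divides it; move 5 to the remainder.
  normal form = 5.
The normal form is nonzero, so p ∉ I. Since p minus its normal form lies in I, I + (p) = I + (r) where r = 5; decide whether this ideal is the whole ring.
Here r = 5 is a nonzero constant, hence a unit: 1 ∈ I + (p), the Gröbner basis of I + (p) is {1}, and the enlarged system has no common solution — adjoining p is inconsistent.

Adjoining -3v² - 7u - ¼v + ¾ makes the ideal the whole ring: the system is inconsistent.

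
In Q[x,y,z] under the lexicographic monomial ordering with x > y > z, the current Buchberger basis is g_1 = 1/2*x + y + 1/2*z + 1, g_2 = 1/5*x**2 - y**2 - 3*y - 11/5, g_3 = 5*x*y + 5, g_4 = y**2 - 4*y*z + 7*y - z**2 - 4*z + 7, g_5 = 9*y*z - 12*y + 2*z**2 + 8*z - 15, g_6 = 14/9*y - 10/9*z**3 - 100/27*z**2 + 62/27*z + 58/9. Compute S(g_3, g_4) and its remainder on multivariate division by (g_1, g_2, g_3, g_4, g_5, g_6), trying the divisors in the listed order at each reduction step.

S(g_3, g_4) = 4*x*y*z - 7*x*y + x*z**2 + 4*x*z - 7*x + y; remainder on division = 0.

lcm(LM(g_3), LM(g_4)) = x*y**2.
S = (lcm/LT(g_3))·g_3 − (lcm/LT(g_4))·g_4 = 4*x*y*z - 7*x*y + x*z**2 + 4*x*z - 7*x + y.
Reduce S modulo (g_1, g_2, g_3, g_4, g_5, g_6) in that order:
  leading term x*y*z: subtract (8*y*z)·g_1 from 4*x*y*z - 7*x*y + x*z**2 + 4*x*z - 7*x + y → -7*x*y + x*z**2 + 4*x*z - 7*x - 8*y**2*z - 4*y*z**2 - 8*y*z + y
  leading term x*y: subtract (-14*y)·g_1 from -7*x*y + x*z**2 + 4*x*z - 7*x - 8*y**2*z - 4*y*z**2 - 8*y*z + y → x*z**2 + 4*x*z - 7*x - 8*y**2*z + 14*y**2 - 4*y*z**2 - y*z + 15*y
  leading term x*z**2: subtract (2*z**2)·g_1 from x*z**2 + 4*x*z - 7*x - 8*y**2*z + 14*y**2 - 4*y*z**2 - y*z + 15*y → 4*x*z - 7*x - 8*y**2*z + 14*y**2 - 6*y*z**2 - y*z + 15*y - z**3 - 2*z**2
  leading term x*z: subtract (8*z)·g_1 from 4*x*z - 7*x - 8*y**2*z + 14*y**2 - 6*y*z**2 - y*z + 15*y - z**3 - 2*z**2 → -7*x - 8*y**2*z + 14*y**2 - 6*y*z**2 - 9*y*z + 15*y - z**3 - 6*z**2 - 8*z
  leading term x: subtract (-14)·g_1 from -7*x - 8*y**2*z + 14*y**2 - 6*y*z**2 - 9*y*z + 15*y - z**3 - 6*z**2 - 8*z → -8*y**2*z + 14*y**2 - 6*y*z**2 - 9*y*z + 29*y - z**3 - 6*z**2 - z + 14
  leading term y**2*z: subtract (-8*z)·g_4 from -8*y**2*z + 14*y**2 - 6*y*z**2 - 9*y*z + 29*y - z**3 - 6*z**2 - z + 14 → 14*y**2 - 38*y*z**2 + 47*y*z + 29*y - 9*z**3 - 38*z**2 + 55*z + 14
  leading term y**2: subtract (14)·g_4 from 14*y**2 - 38*y*z**2 + 47*y*z + 29*y - 9*z**3 - 38*z**2 + 55*z + 14 → -38*y*z**2 + 103*y*z - 69*y - 9*z**3 - 24*z**2 + 111*z - 84
  leading term y*z**2: subtract (-38/9*z)·g_5 from -38*y*z**2 + 103*y*z - 69*y - 9*z**3 - 24*z**2 + 111*z - 84 → 157/3*y*z - 69*y - 5/9*z**3 + 88/9*z**2 + 143/3*z - 84
  leading term y*z: subtract (157/27)·g_5 from 157/3*y*z - 69*y - 5/9*z**3 + 88/9*z**2 + 143/3*z - 84 → 7/9*y - 5/9*z**3 - 50/27*z**2 + 31/27*z + 29/9
  leading term y: subtract (1/2)·g_6 from 7/9*y - 5/9*z**3 - 50/27*z**2 + 31/27*z + 29/9 → 0
The remainder is 0, so this S-polynomial contributes no new basis element.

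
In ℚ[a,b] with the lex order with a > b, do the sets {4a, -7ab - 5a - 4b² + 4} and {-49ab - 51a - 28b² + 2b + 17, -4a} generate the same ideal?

No, the ideals differ.

Two ideals are equal iff their reduced Gröbner bases coincide (the reduced basis is unique for a fixed ordering).
Buchberger on the first generating set:
f_1 = 4a, LT = a.
f_2 = -7ab - 5a - 4b² + 4, LT = ab.

S(f_1,f_2): lcm = ab. S = -5/7a - 4/7b² + 4/7.
  leading term a: subtract (-5/28)·f_1 from -5/7a - 4/7b² + 4/7 → -4/7b² + 4/7
  leading term b²: no divisor's leading term divides it; move -4/7b² to the remainder.
  leading term 1: no divisor's leading term divides it; move 4/7 to the remainder.
  remainder -4/7b² + 4/7 ≠ 0; add g_3 = -4/7b² + 4/7 to the basis.

The other S-polynomials (S(f_1,g_3), S(f_2,g_3)) all reduce to 0 modulo the current basis, so we have a Gröbner basis.
Inter-reduce: drop elements whose leading term is divisible by another's, tail-reduce, and make monic.
Reduced Gröbner basis: {a, b² - 1}.

Buchberger on the second generating set:
h_1 = -49ab - 51a - 28b² + 2b + 17, LT = ab.
h_2 = -4a, LT = a.

S(h_1,h_2): lcm = ab. S = 51/49a + 4/7b² - 2/49b - 17/49.
  leading term a: subtract (-51/196)·h_2 from 51/49a + 4/7b² - 2/49b - 17/49 → 4/7b² - 2/49b - 17/49
  leading term b²: no divisor's leading term divides it; move 4/7b² to the remainder.
  leading term b: no divisor's leading term divides it; move -2/49b to the remainder.
  leading term 1: no divisor's leading term divides it; move -17/49 to the remainder.
  remainder 4/7b² - 2/49b - 17/49 ≠ 0; add k_3 = 4/7b² - 2/49b - 17/49 to the basis.

The other S-polynomials (S(h_1,k_3), S(h_2,k_3)) all reduce to 0 modulo the current basis, so we have a Gröbner basis.
Inter-reduce: drop elements whose leading term is divisible by another's, tail-reduce, and make monic.
Reduced Gröbner basis: {a, b² - 1/14b - 17/28}.

These differ, so the ideals are not equal.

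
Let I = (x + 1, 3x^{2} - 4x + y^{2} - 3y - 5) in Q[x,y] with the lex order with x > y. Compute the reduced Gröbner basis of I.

G = {x + 1, y^{2} - 3y + 2}

The reduced Gröbner basis is the canonical form of the ideal for this ordering.

f_1 = x + 1, LT = x.
f_2 = 3x^{2} - 4x + y^{2} - 3y - 5, LT = x^{2}.

S(f_1,f_2): lcm = x^{2}. S = \tfrac{7}{3}x - \tfrac{1}{3}y^{2} + y + \tfrac{5}{3}.
  reduce S modulo (f_1, f_2):
  remainder -\tfrac{1}{3}y^{2} + y - \tfrac{2}{3} ≠ 0; add g_3 = -\tfrac{1}{3}y^{2} + y - \tfrac{2}{3} to the basis.

The other S-polynomials (S(f_1,g_3), S(f_2,g_3)) all reduce to 0 modulo the current basis, so we have a Gröbner basis.
Inter-reduce: drop elements whose leading term is divisible by another's, tail-reduce, and make monic.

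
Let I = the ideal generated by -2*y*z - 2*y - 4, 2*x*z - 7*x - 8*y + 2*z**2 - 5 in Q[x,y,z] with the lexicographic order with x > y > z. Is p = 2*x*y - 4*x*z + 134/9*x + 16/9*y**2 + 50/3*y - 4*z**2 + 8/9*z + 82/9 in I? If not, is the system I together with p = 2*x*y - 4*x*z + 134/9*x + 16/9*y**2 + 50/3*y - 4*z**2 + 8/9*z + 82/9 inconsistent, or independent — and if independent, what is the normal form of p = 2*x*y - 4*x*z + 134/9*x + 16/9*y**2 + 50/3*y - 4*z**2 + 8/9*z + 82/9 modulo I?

First compute the reduced Gröbner basis of I by Buchberger's algorithm.
f_1 = -2*y*z - 2*y - 4, LT = y*z.
f_2 = 2*x*z - 7*x - 8*y + 2*z**2 - 5, LT = x*z.

S(f_1,f_2): lcm = x*y*z. S = 9/2*x*y + 2*x + 4*y**2 - y*z**2 + 5/2*y.
  reduce S modulo (f_1, f_2):
  remainder 9/2*x*y + 2*x + 4*y**2 + 3/2*y + 2*z - 2 ≠ 0; add h_3 = 9/2*x*y + 2*x + 4*y**2 + 3/2*y + 2*z - 2 to the basis.

The other S-polynomials (S(f_1,h_3), S(f_2,h_3)) all reduce to 0 modulo the current basis, so we have a Gröbner basis.
Inter-reduce: drop elements whose leading term is divisible by another's, tail-reduce, and make monic.
Reduced Gröbner basis: {x*y + 4/9*x + 8/9*y**2 + 1/3*y + 4/9*z - 4/9, x*z - 7/2*x - 4*y + z**2 - 5/2, y*z + y + 2}.
Label its elements g_1 = x*y + 4/9*x + 8/9*y**2 + 1/3*y + 4/9*z - 4/9, g_2 = x*z - 7/2*x - 4*y + z**2 - 5/2, g_3 = y*z + y + 2.

Reduce p = 2*x*y - 4*x*z + 134/9*x + 16/9*y**2 + 50/3*y - 4*z**2 + 8/9*z + 82/9 modulo G:
  leading term x*y: subtract (2)·g_1 from 2*x*y - 4*x*z + 134/9*x + 16/9*y**2 + 50/3*y - 4*z**2 + 8/9*z + 82/9 → -4*x*z + 14*x + 16*y - 4*z**2 + 10
  leading term x*z: subtract (-4)·g_2 from -4*x*z + 14*x + 16*y - 4*z**2 + 10 → 0
  normal form = 0.
Since the normal form is 0, p ∈ I.

Ideal membership is decidable via reduction modulo a Gröbner basis.

2*x*y - 4*x*z + 134/9*x + 16/9*y**2 + 50/3*y - 4*z**2 + 8/9*z + 82/9 lies in I (it reduces to 0).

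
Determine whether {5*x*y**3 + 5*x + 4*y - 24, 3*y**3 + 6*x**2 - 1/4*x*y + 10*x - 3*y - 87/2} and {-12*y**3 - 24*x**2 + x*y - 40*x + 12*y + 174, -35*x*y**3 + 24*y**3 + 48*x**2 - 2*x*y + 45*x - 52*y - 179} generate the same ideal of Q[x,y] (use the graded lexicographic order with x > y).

No, the ideals differ.

Since reduced Gröbner bases are canonical representatives of ideals under a given ordering, it suffices to compute and compare them.
Buchberger on the first generating set:
f_1 = 5*x*y**3 + 5*x + 4*y - 24, LT = x*y**3.
f_2 = 3*y**3 + 6*x**2 - 1/4*x*y + 10*x - 3*y - 87/2, LT = y**3.

S(f_1,f_2): lcm = x*y**3. S = -2*x**3 + 1/12*x**2*y - 10/3*x**2 + x*y + 31/2*x + 4/5*y - 24/5.
  leading term x**3: no divisor's leading term divides it; move -2*x**3 to the remainder.
  leading term x**2*y: no divisor's leading term divides it; move 1/12*x**2*y to the remainder.
  leading term x**2: no divisor's leading term divides it; move -10/3*x**2 to the remainder.
  leading term x*y: no divisor's leading term divides it; move x*y to the remainder.
  leading term x: no divisor's leading term divides it; move 31/2*x to the remainder.
  leading term y: no divisor's leading term divides it; move 4/5*y to the remainder.
  leading term 1: no divisor's leading term divides it; move -24/5 to the remainder.
  remainder -2*x**3 + 1/12*x**2*y - 10/3*x**2 + x*y + 31/2*x + 4/5*y - 24/5 ≠ 0; add g_3 = -2*x**3 + 1/12*x**2*y - 10/3*x**2 + x*y + 31/2*x + 4/5*y - 24/5 to the basis.

The other S-polynomials (S(f_1,g_3), S(f_2,g_3)) all reduce to 0 modulo the current basis, so we have a Gröbner basis.
Inter-reduce: drop elements whose leading term is divisible by another's, tail-reduce, and make monic.
Reduced Gröbner basis: {x**3 - 1/24*x**2*y + 5/3*x**2 - 1/2*x*y - 31/4*x - 2/5*y + 12/5, y**3 + 2*x**2 - 1/12*x*y + 10/3*x - y - 29/2}.

Buchberger on the second generating set:
h_1 = -12*y**3 - 24*x**2 + x*y - 40*x + 12*y + 174, LT = y**3.
h_2 = -35*x*y**3 + 24*y**3 + 48*x**2 - 2*x*y + 45*x - 52*y - 179, LT = x*y**3.

S(h_1,h_2): lcm = x*y**3. S = 2*x**3 - 1/12*x**2*y + 24/35*y**3 + 494/105*x**2 - 37/35*x*y - 185/14*x - 52/35*y - 179/35.
  leading term x**3: no divisor's leading term divides it; move 2*x**3 to the remainder.
  leading term x**2*y: no divisor's leading term divides it; move -1/12*x**2*y to the remainder.
  leading term y**3: subtract (-2/35)·h_1 from 24/35*y**3 + 494/105*x**2 - 37/35*x*y - 185/14*x - 52/35*y - 179/35 → 10/3*x**2 - x*y - 31/2*x - 4/5*y + 169/35
  leading term x**2: no divisor's leading term divides it; move 10/3*x**2 to the remainder.
  leading term x*y: no divisor's leading term divides it; move -x*y to the remainder.
  leading term x: no divisor's leading term divides it; move -31/2*x to the remainder.
  leading term y: no divisor's leading term divides it; move -4/5*y to the remainder.
  leading term 1: no divisor's leading term divides it; move 169/35 to the remainder.
  remainder 2*x**3 - 1/12*x**2*y + 10/3*x**2 - x*y - 31/2*x - 4/5*y + 169/35 ≠ 0; add k_3 = 2*x**3 - 1/12*x**2*y + 10/3*x**2 - x*y - 31/2*x - 4/5*y + 169/35 to the basis.

The other S-polynomials (S(h_1,k_3), S(h_2,k_3)) all reduce to 0 modulo the current basis, so we have a Gröbner basis.
Inter-reduce: drop elements whose leading term is divisible by another's, tail-reduce, and make monic.
Reduced Gröbner basis: {x**3 - 1/24*x**2*y + 5/3*x**2 - 1/2*x*y - 31/4*x - 2/5*y + 169/70, y**3 + 2*x**2 - 1/12*x*y + 10/3*x - y - 29/2}.

These differ, so the ideals are not equal.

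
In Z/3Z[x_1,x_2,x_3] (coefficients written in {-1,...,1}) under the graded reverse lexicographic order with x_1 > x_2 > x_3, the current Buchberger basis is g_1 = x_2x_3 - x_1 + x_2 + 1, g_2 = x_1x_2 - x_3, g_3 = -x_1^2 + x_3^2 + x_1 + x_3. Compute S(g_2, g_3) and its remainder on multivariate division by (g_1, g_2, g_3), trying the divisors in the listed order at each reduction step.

lcm(LM(g_2), LM(g_3)) = x_1^2x_2.
S = (lcm/LT(g_2))·g_2 − (lcm/LT(g_3))·g_3 = x_2x_3^2 + x_1x_2 - x_1x_3 + x_2x_3.
Reduce S modulo (g_1, g_2, g_3) in that order:
  leading term x_2x_3^2: subtract (x_3)·g_1 from x_2x_3^2 + x_1x_2 - x_1x_3 + x_2x_3 → x_1x_2 - x_3
  leading term x_1x_2: subtract (1)·g_2 from x_1x_2 - x_3 → 0
The remainder is 0, so this S-polynomial contributes no new basis element.

S(g_2, g_3) = x_2x_3^2 + x_1x_2 - x_1x_3 + x_2x_3; remainder on division = 0.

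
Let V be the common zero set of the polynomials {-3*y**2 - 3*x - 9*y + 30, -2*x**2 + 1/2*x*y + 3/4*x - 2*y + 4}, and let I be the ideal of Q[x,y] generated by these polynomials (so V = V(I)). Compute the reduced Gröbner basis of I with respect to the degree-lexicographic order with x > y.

f_1 = -3*y**2 - 3*x - 9*y + 30, LT = y**2.
f_2 = -2*x**2 + 1/2*x*y + 3/4*x - 2*y + 4, LT = x**2.

The S-polynomials (S(f_1,f_2)) all reduce to 0 modulo the current basis, so we have a Gröbner basis.

G = {x**2 - 1/4*x*y - 3/8*x + y - 2, y**2 + x + 3*y - 10}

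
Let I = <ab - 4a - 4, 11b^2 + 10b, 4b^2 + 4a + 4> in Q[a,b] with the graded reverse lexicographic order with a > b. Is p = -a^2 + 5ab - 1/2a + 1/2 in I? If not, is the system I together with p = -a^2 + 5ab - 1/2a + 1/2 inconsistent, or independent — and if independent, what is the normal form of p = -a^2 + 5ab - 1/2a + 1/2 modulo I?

-a^2 + 5ab - 1/2a + 1/2 lies in I (it reduces to 0).

First compute the reduced Gröbner basis of I by Buchberger's algorithm.
f_1 = ab - 4a - 4, LT = ab.
f_2 = 11b^2 + 10b, LT = b^2.
f_3 = 4b^2 + 4a + 4, LT = b^2.

S(f_1,f_2): lcm = ab^2. S = -54/11ab - 4b.
  reduce S modulo (f_1, f_2, f_3):
  remainder -216/11a - 4b - 216/11 ≠ 0; add h_4 = -216/11a - 4b - 216/11 to the basis.

S(f_1,f_3): lcm = ab^2. S = -a^2 - 4ab - a - 4b.
  reduce S modulo (f_1, f_2, f_3, h_4):
  remainder -661/729b ≠ 0; add h_5 = -661/729b to the basis.

The other S-polynomials (S(f_2,f_3), S(f_1,h_4), S(f_2,h_4), S(f_3,h_4), S(f_1,h_5), S(f_2,h_5), S(f_3,h_5), S(h_4,h_5)) all reduce to 0 modulo the current basis, so we have a Gröbner basis.
Inter-reduce: drop elements whose leading term is divisible by another's, tail-reduce, and make monic.
Reduced Gröbner basis: {a + 1, b}.
Label its elements g_1 = a + 1, g_2 = b.

Reduce p = -a^2 + 5ab - 1/2a + 1/2 modulo G:
  leading term a^2: subtract (-a)·g_1 from -a^2 + 5ab - 1/2a + 1/2 → 5ab + 1/2a + 1/2
  leading term ab: subtract (5b)·g_1 from 5ab + 1/2a + 1/2 → 1/2a - 5b + 1/2
  leading term a: subtract (1/2)·g_1 from 1/2a - 5b + 1/2 → -5b
  leading term b: subtract (-5)·g_2 from -5b → 0
  normal form = 0.
Since the normal form is 0, p ∈ I.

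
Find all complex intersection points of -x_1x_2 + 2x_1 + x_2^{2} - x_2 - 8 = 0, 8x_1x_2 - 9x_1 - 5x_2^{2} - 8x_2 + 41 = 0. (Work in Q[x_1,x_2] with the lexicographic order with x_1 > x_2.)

{(4, 5), (25/7 - 16*sqrt(6)*I/21, -sqrt(6)*I/3), (25/7 + 16*sqrt(6)*I/21, sqrt(6)*I/3)}

Compute a lex Gröbner basis by Buchberger's algorithm.
f_1 = -x_1x_2 + 2x_1 + x_2^{2} - x_2 - 8, LT = x_1x_2.
f_2 = 8x_1x_2 - 9x_1 - 5x_2^{2} - 8x_2 + 41, LT = x_1x_2.

S(f_1,f_2): lcm = x_1x_2. S = -\tfrac{7}{8}x_1 - \tfrac{3}{8}x_2^{2} + 2x_2 + \tfrac{23}{8}.
  leading term x_1: no divisor's leading term divides it; move -\tfrac{7}{8}x_1 to the remainder.
  leading term x_2^{2}: no divisor's leading term divides it; move -\tfrac{3}{8}x_2^{2} to the remainder.
  leading term x_2: no divisor's leading term divides it; move 2x_2 to the remainder.
  leading term 1: no divisor's leading term divides it; move \tfrac{23}{8} to the remainder.
  remainder -\tfrac{7}{8}x_1 - \tfrac{3}{8}x_2^{2} + 2x_2 + \tfrac{23}{8} ≠ 0; add h_3 = -\tfrac{7}{8}x_1 - \tfrac{3}{8}x_2^{2} + 2x_2 + \tfrac{23}{8} to the basis.

S(f_1,h_3): lcm = x_1x_2. S = -2x_1 - \tfrac{3}{7}x_2^{3} + \tfrac{9}{7}x_2^{2} + \tfrac{30}{7}x_2 + 8.
  leading term x_1: subtract (\tfrac{16}{7})·h_3 from -2x_1 - \tfrac{3}{7}x_2^{3} + \tfrac{9}{7}x_2^{2} + \tfrac{30}{7}x_2 + 8 → -\tfrac{3}{7}x_2^{3} + \tfrac{15}{7}x_2^{2} - \tfrac{2}{7}x_2 + \tfrac{10}{7}
  leading term x_2^{3}: no divisor's leading term divides it; move -\tfrac{3}{7}x_2^{3} to the remainder.
  leading term x_2^{2}: no divisor's leading term divides it; move \tfrac{15}{7}x_2^{2} to the remainder.
  leading term x_2: no divisor's leading term divides it; move -\tfrac{2}{7}x_2 to the remainder.
  leading term 1: no divisor's leading term divides it; move \tfrac{10}{7} to the remainder.
  remainder -\tfrac{3}{7}x_2^{3} + \tfrac{15}{7}x_2^{2} - \tfrac{2}{7}x_2 + \tfrac{10}{7} ≠ 0; add h_4 = -\tfrac{3}{7}x_2^{3} + \tfrac{15}{7}x_2^{2} - \tfrac{2}{7}x_2 + \tfrac{10}{7} to the basis.

S(f_2,h_3): lcm = x_1x_2. S = -\tfrac{9}{8}x_1 - \tfrac{3}{7}x_2^{3} + \tfrac{93}{56}x_2^{2} + \tfrac{16}{7}x_2 + \tfrac{41}{8}.
  leading term x_1: subtract (\tfrac{9}{7})·h_3 from -\tfrac{9}{8}x_1 - \tfrac{3}{7}x_2^{3} + \tfrac{93}{56}x_2^{2} + \tfrac{16}{7}x_2 + \tfrac{41}{8} → -\tfrac{3}{7}x_2^{3} + \tfrac{15}{7}x_2^{2} - \tfrac{2}{7}x_2 + \tfrac{10}{7}
  leading term x_2^{3}: subtract (1)·h_4 from -\tfrac{3}{7}x_2^{3} + \tfrac{15}{7}x_2^{2} - \tfrac{2}{7}x_2 + \tfrac{10}{7} → 0
  remainder 0.

S(f_1,h_4): lcm = x_1x_2^{3}. S = 3x_1x_2^{2} - \tfrac{2}{3}x_1x_2 + \tfrac{10}{3}x_1 - x_2^{4} + x_2^{3} + 8x_2^{2}.
  leading term x_1x_2^{2}: subtract (-3x_2)·f_1 from 3x_1x_2^{2} - \tfrac{2}{3}x_1x_2 + \tfrac{10}{3}x_1 - x_2^{4} + x_2^{3} + 8x_2^{2} → \tfrac{16}{3}x_1x_2 + \tfrac{10}{3}x_1 - x_2^{4} + 4x_2^{3} + 5x_2^{2} - 24x_2
  leading term x_1x_2: subtract (-\tfrac{16}{3})·f_1 from \tfrac{16}{3}x_1x_2 + \tfrac{10}{3}x_1 - x_2^{4} + 4x_2^{3} + 5x_2^{2} - 24x_2 → 14x_1 - x_2^{4} + 4x_2^{3} + \tfrac{31}{3}x_2^{2} - \tfrac{88}{3}x_2 - \tfrac{128}{3}
  leading term x_1: subtract (-16)·h_3 from 14x_1 - x_2^{4} + 4x_2^{3} + \tfrac{31}{3}x_2^{2} - \tfrac{88}{3}x_2 - \tfrac{128}{3} → -x_2^{4} + 4x_2^{3} + \tfrac{13}{3}x_2^{2} + \tfrac{8}{3}x_2 + \tfrac{10}{3}
  leading term x_2^{4}: subtract (\tfrac{7}{3}x_2)·h_4 from -x_2^{4} + 4x_2^{3} + \tfrac{13}{3}x_2^{2} + \tfrac{8}{3}x_2 + \tfrac{10}{3} → -x_2^{3} + 5x_2^{2} - \tfrac{2}{3}x_2 + \tfrac{10}{3}
  leading term x_2^{3}: subtract (\tfrac{7}{3})·h_4 from -x_2^{3} + 5x_2^{2} - \tfrac{2}{3}x_2 + \tfrac{10}{3} → 0
  remainder 0.

S(f_2,h_4): lcm = x_1x_2^{3}. S = \tfrac{31}{8}x_1x_2^{2} - \tfrac{2}{3}x_1x_2 + \tfrac{10}{3}x_1 - \tfrac{5}{8}x_2^{4} - x_2^{3} + \tfrac{41}{8}x_2^{2}.
  leading term x_1x_2^{2}: subtract (-\tfrac{31}{8}x_2)·f_1 from \tfrac{31}{8}x_1x_2^{2} - \tfrac{2}{3}x_1x_2 + \tfrac{10}{3}x_1 - \tfrac{5}{8}x_2^{4} - x_2^{3} + \tfrac{41}{8}x_2^{2} → \tfrac{85}{12}x_1x_2 + \tfrac{10}{3}x_1 - \tfrac{5}{8}x_2^{4} + \tfrac{23}{8}x_2^{3} + \tfrac{5}{4}x_2^{2} - 31x_2
  leading term x_1x_2: subtract (-\tfrac{85}{12})·f_1 from \tfrac{85}{12}x_1x_2 + \tfrac{10}{3}x_1 - \tfrac{5}{8}x_2^{4} + \tfrac{23}{8}x_2^{3} + \tfrac{5}{4}x_2^{2} - 31x_2 → \tfrac{35}{2}x_1 - \tfrac{5}{8}x_2^{4} + \tfrac{23}{8}x_2^{3} + \tfrac{25}{3}x_2^{2} - \tfrac{457}{12}x_2 - \tfrac{170}{3}
  leading term x_1: subtract (-20)·h_3 from \tfrac{35}{2}x_1 - \tfrac{5}{8}x_2^{4} + \tfrac{23}{8}x_2^{3} + \tfrac{25}{3}x_2^{2} - \tfrac{457}{12}x_2 - \tfrac{170}{3} → -\tfrac{5}{8}x_2^{4} + \tfrac{23}{8}x_2^{3} + \tfrac{5}{6}x_2^{2} + \tfrac{23}{12}x_2 + \tfrac{5}{6}
  leading term x_2^{4}: subtract (\tfrac{35}{24}x_2)·h_4 from -\tfrac{5}{8}x_2^{4} + \tfrac{23}{8}x_2^{3} + \tfrac{5}{6}x_2^{2} + \tfrac{23}{12}x_2 + \tfrac{5}{6} → -\tfrac{1}{4}x_2^{3} + \tfrac{5}{4}x_2^{2} - \tfrac{1}{6}x_2 + \tfrac{5}{6}
  leading term x_2^{3}: subtract (\tfrac{7}{12})·h_4 from -\tfrac{1}{4}x_2^{3} + \tfrac{5}{4}x_2^{2} - \tfrac{1}{6}x_2 + \tfrac{5}{6} → 0
  remainder 0.

S(h_3,h_4): leading monomials are coprime, so the S-polynomial reduces to 0 (Buchberger's first criterion).
Every S-polynomial of the final basis reduces to 0, so we have a Gröbner basis.
Inter-reduce: drop elements whose leading term is divisible by another's, tail-reduce, and make monic.
Reduced Gröbner basis: {x_1 + \tfrac{3}{7}x_2^{2} - \tfrac{16}{7}x_2 - \tfrac{23}{7}, x_2^{3} - 5x_2^{2} + \tfrac{2}{3}x_2 - \tfrac{10}{3}}.

From the last basis element, x_2^{3} - 5x_2^{2} + \tfrac{2}{3}x_2 - \tfrac{10}{3} = 0, so x_2 takes values in {5, -sqrt(6)*I/3, sqrt(6)*I/3}. Each choice, substituted upward through the basis, yields the corresponding point(s) of the solution set.
  x_2 = 5: the earlier basis element becomes x_1 - 4 = 0, giving x_1 = 4 — point (4, 5).
  x_2 = -sqrt(6)*I/3: the earlier basis element becomes x_1 - 25/7 + 16*sqrt(6)*I/21 = 0, giving x_1 = 25/7 - 16*sqrt(6)*I/21 — point (25/7 - 16*sqrt(6)*I/21, -sqrt(6)*I/3).
  x_2 = sqrt(6)*I/3: the earlier basis element becomes x_1 - 25/7 - 16*sqrt(6)*I/21 = 0, giving x_1 = 25/7 + 16*sqrt(6)*I/21 — point (25/7 + 16*sqrt(6)*I/21, sqrt(6)*I/3).
Substituting each solution back into the original system confirms all equations vanish.
A lex Gröbner basis triangularizes the system, enabling back-substitution.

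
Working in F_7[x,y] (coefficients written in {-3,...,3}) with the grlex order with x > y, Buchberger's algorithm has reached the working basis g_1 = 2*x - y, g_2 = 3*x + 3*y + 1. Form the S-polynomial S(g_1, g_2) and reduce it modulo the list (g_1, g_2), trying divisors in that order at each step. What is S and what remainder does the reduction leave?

S(g_1, g_2) = 2*y + 2; remainder on division = 2*y + 2.

lcm(LM(g_1), LM(g_2)) = x.
S = (lcm/LT(g_1))·g_1 − (lcm/LT(g_2))·g_2 = 2*y + 2.
Reduce S modulo (g_1, g_2) in that order:
  leading term y: no divisor's leading term divides it; move 2*y to the remainder.
  leading term 1: no divisor's leading term divides it; move 2 to the remainder.
The remainder 2*y + 2 is nonzero, so it would be added as the next basis element.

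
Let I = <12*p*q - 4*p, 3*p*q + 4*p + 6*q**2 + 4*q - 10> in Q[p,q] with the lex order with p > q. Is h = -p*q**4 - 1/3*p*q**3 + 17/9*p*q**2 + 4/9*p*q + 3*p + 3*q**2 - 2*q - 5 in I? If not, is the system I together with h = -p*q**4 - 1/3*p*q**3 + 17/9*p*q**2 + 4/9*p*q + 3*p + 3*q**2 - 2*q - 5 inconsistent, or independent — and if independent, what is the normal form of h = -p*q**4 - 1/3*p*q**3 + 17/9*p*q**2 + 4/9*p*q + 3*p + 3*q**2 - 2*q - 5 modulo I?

-p*q**4 - 1/3*p*q**3 + 17/9*p*q**2 + 4/9*p*q + 3*p + 3*q**2 - 2*q - 5 is independent of I; its normal form modulo I is -q**2 - 14/3*q + 5/3.

First compute the reduced Gröbner basis of I by Buchberger's algorithm.
f_1 = 12*p*q - 4*p, LT = p*q.
f_2 = 3*p*q + 4*p + 6*q**2 + 4*q - 10, LT = p*q.

S(f_1,f_2): lcm = p*q. S = -5/3*p - 2*q**2 - 4/3*q + 10/3.
  reduce S modulo (f_1, f_2):
  remainder -5/3*p - 2*q**2 - 4/3*q + 10/3 ≠ 0; add k_3 = -5/3*p - 2*q**2 - 4/3*q + 10/3 to the basis.

S(f_1,k_3): lcm = p*q. S = -1/3*p - 6/5*q**3 - 4/5*q**2 + 2*q.
  reduce S modulo (f_1, f_2, k_3):
  remainder -6/5*q**3 - 2/5*q**2 + 34/15*q - 2/3 ≠ 0; add k_4 = -6/5*q**3 - 2/5*q**2 + 34/15*q - 2/3 to the basis.

The other S-polynomials (S(f_2,k_3), S(f_1,k_4), S(f_2,k_4), S(k_3,k_4)) all reduce to 0 modulo the current basis, so we have a Gröbner basis.
Inter-reduce: drop elements whose leading term is divisible by another's, tail-reduce, and make monic.
Reduced Gröbner basis: {p + 6/5*q**2 + 4/5*q - 2, q**3 + 1/3*q**2 - 17/9*q + 5/9}.
Label its elements g_1 = p + 6/5*q**2 + 4/5*q - 2, g_2 = q**3 + 1/3*q**2 - 17/9*q + 5/9.

Reduce h = -p*q**4 - 1/3*p*q**3 + 17/9*p*q**2 + 4/9*p*q + 3*p + 3*q**2 - 2*q - 5 modulo G:
  leading term p*q**4: subtract (-q**4)·g_1 from -p*q**4 - 1/3*p*q**3 + 17/9*p*q**2 + 4/9*p*q + 3*p + 3*q**2 - 2*q - 5 → -1/3*p*q**3 + 17/9*p*q**2 + 4/9*p*q + 3*p + 6/5*q**6 + 4/5*q**5 - 2*q**4 + 3*q**2 - 2*q - 5
  leading term p*q**3: subtract (-1/3*q**3)·g_1 from -1/3*p*q**3 + 17/9*p*q**2 + 4/9*p*q + 3*p + 6/5*q**6 + 4/5*q**5 - 2*q**4 + 3*q**2 - 2*q - 5 → 17/9*p*q**2 + 4/9*p*q + 3*p + 6/5*q**6 + 6/5*q**5 - 26/15*q**4 - 2/3*q**3 + 3*q**2 - 2*q - 5
  leading term p*q**2: subtract (17/9*q**2)·g_1 from 17/9*p*q**2 + 4/9*p*q + 3*p + 6/5*q**6 + 6/5*q**5 - 26/15*q**4 - 2/3*q**3 + 3*q**2 - 2*q - 5 → 4/9*p*q + 3*p + 6/5*q**6 + 6/5*q**5 - 4*q**4 - 98/45*q**3 + 61/9*q**2 - 2*q - 5
  leading term p*q: subtract (4/9*q)·g_1 from 4/9*p*q + 3*p + 6/5*q**6 + 6/5*q**5 - 4*q**4 - 98/45*q**3 + 61/9*q**2 - 2*q - 5 → 3*p + 6/5*q**6 + 6/5*q**5 - 4*q**4 - 122/45*q**3 + 289/45*q**2 - 10/9*q - 5
  leading term p: subtract (3)·g_1 from 3*p + 6/5*q**6 + 6/5*q**5 - 4*q**4 - 122/45*q**3 + 289/45*q**2 - 10/9*q - 5 → 6/5*q**6 + 6/5*q**5 - 4*q**4 - 122/45*q**3 + 127/45*q**2 - 158/45*q + 1
  leading term q**6: subtract (6/5*q**3)·g_2 from 6/5*q**6 + 6/5*q**5 - 4*q**4 - 122/45*q**3 + 127/45*q**2 - 158/45*q + 1 → 4/5*q**5 - 26/15*q**4 - 152/45*q**3 + 127/45*q**2 - 158/45*q + 1
  leading term q**5: subtract (4/5*q**2)·g_2 from 4/5*q**5 - 26/15*q**4 - 152/45*q**3 + 127/45*q**2 - 158/45*q + 1 → -2*q**4 - 28/15*q**3 + 107/45*q**2 - 158/45*q + 1
  leading term q**4: subtract (-2*q)·g_2 from -2*q**4 - 28/15*q**3 + 107/45*q**2 - 158/45*q + 1 → -6/5*q**3 - 7/5*q**2 - 12/5*q + 1
  leading term q**3: subtract (-6/5)·g_2 from -6/5*q**3 - 7/5*q**2 - 12/5*q + 1 → -q**2 - 14/3*q + 5/3
  leading term q**2: no divisor's leading term divides it; move -q**2 to the remainder.
  leading term q: no divisor's leading term divides it; move -14/3*q to the remainder.
  leading term 1: no divisor's leading term divides it; move 5/3 to the remainder.
  normal form = -q**2 - 14/3*q + 5/3.
The normal form is nonzero, so h ∉ I. Since h minus its normal form lies in I, I + (h) = I + (r) where r = -q**2 - 14/3*q + 5/3; decide whether this ideal is the whole ring.
Run Buchberger on G together with r (pairs among the g_i already reduce to 0 since G is a Gröbner basis):
g_1 = p + 6/5*q**2 + 4/5*q - 2, LT = p.
g_2 = q**3 + 1/3*q**2 - 17/9*q + 5/9, LT = q**3.
r = -q**2 - 14/3*q + 5/3, LT = q**2.

S(g_2,r): lcm = q**3. S = -13/3*q**2 - 2/9*q + 5/9.
  reduce S modulo (g_1, g_2, r):
  remainder 20*q - 20/3 ≠ 0; add m_4 = 20*q - 20/3 to the basis.

The other S-polynomials (S(g_1,g_2), S(g_1,r), S(g_1,m_4), S(g_2,m_4), S(r,m_4)) all reduce to 0 modulo the current basis, so we have a Gröbner basis.
Inter-reduce: drop elements whose leading term is divisible by another's, tail-reduce, and make monic.
Reduced Gröbner basis: {p - 8/5, q - 1/3}.
The reduced Gröbner basis of I + (h) is {p - 8/5, q - 1/3} ≠ {1}, a proper ideal, so the enlarged system stays consistent: h is independent of I, with normal form -q**2 - 14/3*q + 5/3.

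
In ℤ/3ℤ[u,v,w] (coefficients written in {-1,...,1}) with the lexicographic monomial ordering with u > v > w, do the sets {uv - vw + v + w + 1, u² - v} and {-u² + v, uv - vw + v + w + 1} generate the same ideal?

Yes, the ideals are equal.

Equality of ideals is decidable: compute both reduced Gröbner bases (unique for the ordering) and check whether they agree.
Buchberger on the first generating set:
f_1 = uv - vw + v + w + 1, LT = uv.
f_2 = u² - v, LT = u².

S(f_1,f_2): lcm = u²v. S = -uvw + uv + uw + u + v².
  reduce S modulo (f_1, f_2):
  remainder uw + u + v² - vw² - vw - v + w² - 1 ≠ 0; add g_3 = uw + u + v² - vw² - vw - v + w² - 1 to the basis.

S(f_1,g_3): lcm = uvw. S = -uv - v³ + v²w² + v²w + v² + vw² + vw + v + w² + w.
  reduce S modulo (f_1, f_2, g_3):
  remainder -v³ + v²w² + v²w + v² + vw² - v + w² - w + 1 ≠ 0; add g_4 = -v³ + v²w² + v²w + v² + vw² - v + w² - w + 1 to the basis.

The other S-polynomials (S(f_2,g_3), S(f_1,g_4), S(f_2,g_4), S(g_3,g_4)) all reduce to 0 modulo the current basis, so we have a Gröbner basis.
Inter-reduce: drop elements whose leading term is divisible by another's, tail-reduce, and make monic.
Reduced Gröbner basis: {u² - v, uv - vw + v + w + 1, uw + u + v² - vw² - vw - v + w² - 1, v³ - v²w² - v²w - v² - vw² + v - w² + w - 1}.

Buchberger on the second generating set:
h_1 = -u² + v, LT = u².
h_2 = uv - vw + v + w + 1, LT = uv.

S(h_1,h_2): lcm = u²v. S = uvw - uv - uw - u - v².
  reduce S modulo (h_1, h_2):
  remainder -uw - u - v² + vw² + vw + v - w² + 1 ≠ 0; add k_3 = -uw - u - v² + vw² + vw + v - w² + 1 to the basis.

S(h_2,k_3): lcm = uvw. S = -uv - v³ + v²w² + v²w + v² + vw² + vw + v + w² + w.
  reduce S modulo (h_1, h_2, k_3):
  remainder -v³ + v²w² + v²w + v² + vw² - v + w² - w + 1 ≠ 0; add k_4 = -v³ + v²w² + v²w + v² + vw² - v + w² - w + 1 to the basis.

The other S-polynomials (S(h_1,k_3), S(h_1,k_4), S(h_2,k_4), S(k_3,k_4)) all reduce to 0 modulo the current basis, so we have a Gröbner basis.
Inter-reduce: drop elements whose leading term is divisible by another's, tail-reduce, and make monic.
Reduced Gröbner basis: {u² - v, uv - vw + v + w + 1, uw + u + v² - vw² - vw - v + w² - 1, v³ - v²w² - v²w - v² - vw² + v - w² + w - 1}.

These coincide, so the ideals are equal.
The choice of monomial ordering does not affect the verdict — as long as both bases are computed under the same ordering, their equality decides ideal equality.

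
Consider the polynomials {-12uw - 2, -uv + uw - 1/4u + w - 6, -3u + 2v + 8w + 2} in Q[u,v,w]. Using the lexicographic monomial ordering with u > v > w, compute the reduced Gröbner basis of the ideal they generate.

G = {u + 4w^2 - 82/3w - 1/2, v + 6w^2 - 37w + 1/4, w^3 - 41/6w^2 - 1/8w - 1/24}

Buchberger's algorithm terminates because the ascending chain of leading-term ideals stabilizes.

f_1 = -12uw - 2, LT = uw.
f_2 = -uv + uw - 1/4u + w - 6, LT = uv.
f_3 = -3u + 2v + 8w + 2, LT = u.

S(f_1,f_2): lcm = uvw. S = uw^2 - 1/4uw + 1/6v + w^2 - 6w.
  reduce S modulo (f_1, f_2, f_3):
  remainder 1/6v + w^2 - 37/6w + 1/24 ≠ 0; add g_4 = 1/6v + w^2 - 37/6w + 1/24 to the basis.

S(f_1,f_3): lcm = uw. S = 2/3vw + 8/3w^2 + 2/3w + 1/6.
  reduce S modulo (f_1, f_2, f_3, g_4):
  remainder -4w^3 + 82/3w^2 + 1/2w + 1/6 ≠ 0; add g_5 = -4w^3 + 82/3w^2 + 1/2w + 1/6 to the basis.

The other S-polynomials (S(f_2,f_3), S(f_1,g_4), S(f_2,g_4), S(f_3,g_4), S(f_1,g_5), S(f_2,g_5), S(f_3,g_5), S(g_4,g_5)) all reduce to 0 modulo the current basis, so we have a Gröbner basis.
Inter-reduce: drop elements whose leading term is divisible by another's, tail-reduce, and make monic.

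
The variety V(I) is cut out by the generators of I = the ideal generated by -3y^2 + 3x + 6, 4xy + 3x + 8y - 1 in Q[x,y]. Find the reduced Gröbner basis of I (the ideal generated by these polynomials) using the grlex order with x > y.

G = {x^2 + 55/16x - 7/4y + 67/16, xy + 3/4x + 2y - 1/4, y^2 - x - 2}

f_1 = -3y^2 + 3x + 6, LT = y^2.
f_2 = 4xy + 3x + 8y - 1, LT = xy.

S(f_1,f_2): lcm = xy^2. S = -x^2 - 3/4xy - 2y^2 - 2x + 1/4y.
  reduce S modulo (f_1, f_2):
  remainder -x^2 - 55/16x + 7/4y - 67/16 ≠ 0; add g_3 = -x^2 - 55/16x + 7/4y - 67/16 to the basis.

The other S-polynomials (S(f_1,g_3), S(f_2,g_3)) all reduce to 0 modulo the current basis, so we have a Gröbner basis.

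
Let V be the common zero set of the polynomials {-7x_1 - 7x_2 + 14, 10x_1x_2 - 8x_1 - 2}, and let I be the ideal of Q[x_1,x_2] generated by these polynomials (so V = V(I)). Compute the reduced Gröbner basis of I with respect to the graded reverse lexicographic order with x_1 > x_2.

f_1 = -7x_1 - 7x_2 + 14, LT = x_1.
f_2 = 10x_1x_2 - 8x_1 - 2, LT = x_1x_2.

S(f_1,f_2): lcm = x_1x_2. S = x_2^2 + 4/5x_1 - 2x_2 + 1/5.
  leading term x_2^2: no divisor's leading term divides it; move x_2^2 to the remainder.
  leading term x_1: subtract (-4/35)·f_1 from 4/5x_1 - 2x_2 + 1/5 → -14/5x_2 + 9/5
  leading term x_2: no divisor's leading term divides it; move -14/5x_2 to the remainder.
  leading term 1: no divisor's leading term divides it; move 9/5 to the remainder.
  remainder x_2^2 - 14/5x_2 + 9/5 ≠ 0; add g_3 = x_2^2 - 14/5x_2 + 9/5 to the basis.

The other S-polynomials (S(f_1,g_3), S(f_2,g_3)) all reduce to 0 modulo the current basis, so we have a Gröbner basis.
Inter-reduce: drop elements whose leading term is divisible by another's, tail-reduce, and make monic.

G = {x_2^2 - 14/5x_2 + 9/5, x_1 + x_2 - 2}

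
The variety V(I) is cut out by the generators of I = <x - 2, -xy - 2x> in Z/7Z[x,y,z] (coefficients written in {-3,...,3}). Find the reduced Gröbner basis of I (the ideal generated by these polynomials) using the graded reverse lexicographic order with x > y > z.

G = {x - 2, y + 2}

f_1 = x - 2, LT = x.
f_2 = -xy - 2x, LT = xy.

S(f_1,f_2): lcm = xy. S = -2x - 2y.
  reduce S modulo (f_1, f_2):
  remainder -2y + 3 ≠ 0; add g_3 = -2y + 3 to the basis.

The other S-polynomials (S(f_1,g_3), S(f_2,g_3)) all reduce to 0 modulo the current basis, so we have a Gröbner basis.
Inter-reduce: drop elements whose leading term is divisible by another's, tail-reduce, and make monic.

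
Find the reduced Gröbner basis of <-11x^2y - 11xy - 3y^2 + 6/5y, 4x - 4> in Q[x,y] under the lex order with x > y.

G = {x - 1, y^2 + 104/15y}

f_1 = -11x^2y - 11xy - 3y^2 + 6/5y, LT = x^2y.
f_2 = 4x - 4, LT = x.

S(f_1,f_2): lcm = x^2y. S = 2xy + 3/11y^2 - 6/55y.
  reduce S modulo (f_1, f_2):
  remainder 3/11y^2 + 104/55y ≠ 0; add g_3 = 3/11y^2 + 104/55y to the basis.

The other S-polynomials (S(f_1,g_3), S(f_2,g_3)) all reduce to 0 modulo the current basis, so we have a Gröbner basis.
Inter-reduce: drop elements whose leading term is divisible by another's, tail-reduce, and make monic.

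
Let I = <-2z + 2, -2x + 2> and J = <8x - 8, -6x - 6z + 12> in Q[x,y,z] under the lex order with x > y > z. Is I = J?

Yes, the ideals are equal.

Since reduced Gröbner bases are canonical representatives of ideals under a given ordering, it suffices to compute and compare them.
Buchberger on the first generating set:
f_1 = -2z + 2, LT = z.
f_2 = -2x + 2, LT = x.

S(f_1,f_2): leading monomials are coprime, so the S-polynomial reduces to 0 (Buchberger's first criterion).
Every S-polynomial of the final basis reduces to 0, so we have a Gröbner basis.
Inter-reduce: drop elements whose leading term is divisible by another's, tail-reduce, and make monic.
Reduced Gröbner basis: {x - 1, z - 1}.

Buchberger on the second generating set:
h_1 = 8x - 8, LT = x.
h_2 = -6x - 6z + 12, LT = x.

S(h_1,h_2): lcm = x. S = -z + 1.
  leading term z: no divisor's leading term divides it; move -z to the remainder.
  leading term 1: no divisor's leading term divides it; move 1 to the remainder.
  remainder -z + 1 ≠ 0; add k_3 = -z + 1 to the basis.

S(h_1,k_3): leading monomials are coprime, so the S-polynomial reduces to 0 (Buchberger's first criterion).
S(h_2,k_3): leading monomials are coprime, so the S-polynomial reduces to 0 (Buchberger's first criterion).
Every S-polynomial of the final basis reduces to 0, so we have a Gröbner basis.
Inter-reduce: drop elements whose leading term is divisible by another's, tail-reduce, and make monic.
Reduced Gröbner basis: {x - 1, z - 1}.

These coincide, so the ideals are equal.
The same test decides containment: I ⊆ J iff every generator of I reduces to 0 modulo a Gröbner basis of J.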